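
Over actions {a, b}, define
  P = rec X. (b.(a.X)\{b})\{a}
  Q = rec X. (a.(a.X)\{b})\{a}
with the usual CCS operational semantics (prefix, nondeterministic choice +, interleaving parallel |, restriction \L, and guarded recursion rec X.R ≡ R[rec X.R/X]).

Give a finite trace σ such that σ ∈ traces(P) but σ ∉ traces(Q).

b

LTS(P): 2 reachable states
  m0 = rec X. (b.(a.X)\{b})\{a} has moves --b--▸ m1
  m1 = (a.(rec X. (b.(a.X)\{b})\{a}))\{b}\{a} has moves deadlocked
LTS(Q): 1 reachable states
  n0 = rec X. (a.(a.X)\{b})\{a} has moves deadlocked
Run σ = ⟨b⟩ on P: start {m0}
  after b @ step 1: {m1}
  P completes σ.
Run σ = ⟨b⟩ on Q: start {n0}
  after b @ step 1: ∅ (Q stuck)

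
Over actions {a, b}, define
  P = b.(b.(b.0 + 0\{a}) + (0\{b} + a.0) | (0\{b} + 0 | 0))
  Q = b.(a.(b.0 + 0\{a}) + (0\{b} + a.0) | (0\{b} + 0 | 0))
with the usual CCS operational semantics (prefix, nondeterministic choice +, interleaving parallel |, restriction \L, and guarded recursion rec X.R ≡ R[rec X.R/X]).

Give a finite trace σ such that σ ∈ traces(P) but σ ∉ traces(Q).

LTS(P): 5 reachable states
  u0 = b.(b.(b.0 + 0\{a}) + (0\{b} + a.0) | (0\{b} + 0 | 0)) has moves --b--▸ u1
  u1 = b.(b.0 + 0\{a}) + (0\{b} + a.0) | (0\{b} + 0 | 0) has moves --a--▸ u2, --b--▸ u3
  u2 = 0 | (0\{b} + 0 | 0) has moves ·
  u3 = b.0 + 0\{a} has moves --b--▸ u4
  u4 = 0 has moves ·
LTS(Q): 5 reachable states
  v0 = b.(a.(b.0 + 0\{a}) + (0\{b} + a.0) | (0\{b} + 0 | 0)) has moves --b--▸ v1
  v1 = a.(b.0 + 0\{a}) + (0\{b} + a.0) | (0\{b} + 0 | 0) has moves --a--▸ v2, --a--▸ v3
  v2 = 0 | (0\{b} + 0 | 0) has moves ·
  v3 = b.0 + 0\{a} has moves --b--▸ v4
  v4 = 0 has moves ·
Run σ = ⟨bb⟩ on P: start {u0}
  after b @ step 1: {u1}
  after b @ step 2: {u3}
  P completes σ.
Run σ = ⟨bb⟩ on Q: start {v0}
  after b @ step 1: {v1}
  after b @ step 2: ∅ (Q stuck)

bb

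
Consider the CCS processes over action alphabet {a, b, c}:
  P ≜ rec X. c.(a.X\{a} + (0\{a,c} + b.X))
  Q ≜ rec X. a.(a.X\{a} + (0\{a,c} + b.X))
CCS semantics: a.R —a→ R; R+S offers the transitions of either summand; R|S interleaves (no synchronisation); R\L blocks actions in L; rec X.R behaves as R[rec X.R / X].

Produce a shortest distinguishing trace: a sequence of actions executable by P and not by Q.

c

P's transition system — 4 states:
  m0 = rec X. c.(a.X\{a} + (0\{a,c} + b.X)) has moves --c--▸ m1
  m1 = a.(rec X. c.(a.X\{a} + (0\{a,c} + b.X)))\{a} + (0\{a,c} + b.(rec X. c.(a.X\{a} + (0\{a,c} + b.X)))) has moves --a--▸ m2, --b--▸ m0
  m2 = (rec X. c.(a.X\{a} + (0\{a,c} + b.X)))\{a} has moves --c--▸ m3
  m3 = (a.(rec X. c.(a.X\{a} + (0\{a,c} + b.X)))\{a} + (0\{a,c} + b.(rec X. c.(a.X\{a} + (0\{a,c} + b.X)))))\{a} has moves --b--▸ m2
Q's transition system — 3 states:
  n0 = rec X. a.(a.X\{a} + (0\{a,c} + b.X)) has moves --a--▸ n1
  n1 = a.(rec X. a.(a.X\{a} + (0\{a,c} + b.X)))\{a} + (0\{a,c} + b.(rec X. a.(a.X\{a} + (0\{a,c} + b.X)))) has moves --a--▸ n2, --b--▸ n0
  n2 = (rec X. a.(a.X\{a} + (0\{a,c} + b.X)))\{a} has moves (no moves)
Executing c from P (initial set {m0}):
  [1] c ⇒ {m1}
  ✓ P
Executing c from Q (initial set {n0}):
  [1] c ⇒ ∅  — Q cannot continue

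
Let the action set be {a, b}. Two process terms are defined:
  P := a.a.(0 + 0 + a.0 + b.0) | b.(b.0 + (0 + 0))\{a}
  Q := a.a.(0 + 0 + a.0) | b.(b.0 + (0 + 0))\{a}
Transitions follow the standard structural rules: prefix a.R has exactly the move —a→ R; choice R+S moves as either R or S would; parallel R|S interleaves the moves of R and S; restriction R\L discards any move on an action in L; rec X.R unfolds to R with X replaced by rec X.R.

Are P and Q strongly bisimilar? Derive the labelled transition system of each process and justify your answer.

P ≁ Q

P's transition system — 12 states:
  m0 = a.a.(0 + 0 + a.0 + b.0) | b.(b.0 + (0 + 0))\{a} | -a-> m1, -b-> m2
  m1 = a.(0 + 0 + a.0 + b.0) | b.(b.0 + (0 + 0))\{a} | -a-> m3, -b-> m4
  m2 = a.a.(0 + 0 + a.0 + b.0) | (b.0 + (0 + 0))\{a} | -a-> m4, -b-> m5
  m3 = (0 + 0 + a.0 + b.0) | b.(b.0 + (0 + 0))\{a} | -a-> m6, -b-> m6, -b-> m7
  m4 = a.(0 + 0 + a.0 + b.0) | (b.0 + (0 + 0))\{a} | -a-> m7, -b-> m8
  m5 = a.a.(0 + 0 + a.0 + b.0) | 0\{a} | -a-> m8
  m6 = 0 | b.(b.0 + (0 + 0))\{a} | -b-> m9
  m7 = (0 + 0 + a.0 + b.0) | (b.0 + (0 + 0))\{a} | -a-> m9, -b-> m10, -b-> m9
  m8 = a.(0 + 0 + a.0 + b.0) | 0\{a} | -a-> m10
  m9 = 0 | (b.0 + (0 + 0))\{a} | -b-> m11
  m10 = (0 + 0 + a.0 + b.0) | 0\{a} | -a-> m11, -b-> m11
  m11 = 0 | 0\{a} | deadlocked
Q's transition system — 12 states:
  n0 = a.a.(0 + 0 + a.0) | b.(b.0 + (0 + 0))\{a} | -a-> n1, -b-> n2
  n1 = a.(0 + 0 + a.0) | b.(b.0 + (0 + 0))\{a} | -a-> n3, -b-> n4
  n2 = a.a.(0 + 0 + a.0) | (b.0 + (0 + 0))\{a} | -a-> n4, -b-> n5
  n3 = (0 + 0 + a.0) | b.(b.0 + (0 + 0))\{a} | -a-> n6, -b-> n7
  n4 = a.(0 + 0 + a.0) | (b.0 + (0 + 0))\{a} | -a-> n7, -b-> n8
  n5 = a.a.(0 + 0 + a.0) | 0\{a} | -a-> n8
  n6 = 0 | b.(b.0 + (0 + 0))\{a} | -b-> n9
  n7 = (0 + 0 + a.0) | (b.0 + (0 + 0))\{a} | -a-> n9, -b-> n10
  n8 = a.(0 + 0 + a.0) | 0\{a} | -a-> n10
  n9 = 0 | (b.0 + (0 + 0))\{a} | -b-> n11
  n10 = (0 + 0 + a.0) | 0\{a} | -a-> n11
  n11 = 0 | 0\{a} | deadlocked
Coarsest stable partition (strong bisimilarity classes):
  B0 = {m0}
  B1 = {m1}
  B2 = {m4}
  B3 = {m7}
  B4 = {m9, n9}
  B5 = {m11, n11}
  B6 = {m10}
  B7 = {m8}
  B8 = {m3}
  B9 = {m6, n6}
  B10 = {m2}
  B11 = {m5}
  B12 = {n0}
  B13 = {n2}
  B14 = {n4}
  B15 = {n8}
  B16 = {n10}
  B17 = {n7}
  B18 = {n5}
  B19 = {n1}
  B20 = {n3}
m0 ∈ B0, n0 ∈ B12 → different blocks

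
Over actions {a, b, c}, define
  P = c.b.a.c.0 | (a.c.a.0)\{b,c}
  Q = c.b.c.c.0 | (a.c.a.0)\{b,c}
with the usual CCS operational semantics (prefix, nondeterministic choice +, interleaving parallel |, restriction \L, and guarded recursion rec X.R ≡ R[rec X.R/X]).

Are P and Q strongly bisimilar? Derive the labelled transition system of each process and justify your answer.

P ≁ Q

Reachable graph of P (10 states):
  u0 = c.b.a.c.0 | (a.c.a.0)\{b,c} :: -a-> u1, -c-> u2
  u1 = c.b.a.c.0 | (c.a.0)\{b,c} :: -c-> u3
  u2 = b.a.c.0 | (a.c.a.0)\{b,c} :: -a-> u3, -b-> u4
  u3 = b.a.c.0 | (c.a.0)\{b,c} :: -b-> u5
  u4 = a.c.0 | (a.c.a.0)\{b,c} :: -a-> u5, -a-> u6
  u5 = a.c.0 | (c.a.0)\{b,c} :: -a-> u7
  u6 = c.0 | (a.c.a.0)\{b,c} :: -a-> u7, -c-> u8
  u7 = c.0 | (c.a.0)\{b,c} :: -c-> u9
  u8 = 0 | (a.c.a.0)\{b,c} :: -a-> u9
  u9 = 0 | (c.a.0)\{b,c} :: ·
Reachable graph of Q (10 states):
  v0 = c.b.c.c.0 | (a.c.a.0)\{b,c} :: -a-> v1, -c-> v2
  v1 = c.b.c.c.0 | (c.a.0)\{b,c} :: -c-> v3
  v2 = b.c.c.0 | (a.c.a.0)\{b,c} :: -a-> v3, -b-> v4
  v3 = b.c.c.0 | (c.a.0)\{b,c} :: -b-> v5
  v4 = c.c.0 | (a.c.a.0)\{b,c} :: -a-> v5, -c-> v6
  v5 = c.c.0 | (c.a.0)\{b,c} :: -c-> v7
  v6 = c.0 | (a.c.a.0)\{b,c} :: -a-> v7, -c-> v8
  v7 = c.0 | (c.a.0)\{b,c} :: -c-> v9
  v8 = 0 | (a.c.a.0)\{b,c} :: -a-> v9
  v9 = 0 | (c.a.0)\{b,c} :: ·
Bisimilarity quotient blocks:
  B0 = {u0}
  B1 = {u1}
  B2 = {u3}
  B3 = {u5}
  B4 = {u7, v7}
  B5 = {u9, v9}
  B6 = {u2}
  B7 = {u4}
  B8 = {u6, v6}
  B9 = {u8, v8}
  B10 = {v0}
  B11 = {v2}
  B12 = {v3}
  B13 = {v5}
  B14 = {v4}
  B15 = {v1}
u0 ∈ B0, v0 ∈ B10 → different blocks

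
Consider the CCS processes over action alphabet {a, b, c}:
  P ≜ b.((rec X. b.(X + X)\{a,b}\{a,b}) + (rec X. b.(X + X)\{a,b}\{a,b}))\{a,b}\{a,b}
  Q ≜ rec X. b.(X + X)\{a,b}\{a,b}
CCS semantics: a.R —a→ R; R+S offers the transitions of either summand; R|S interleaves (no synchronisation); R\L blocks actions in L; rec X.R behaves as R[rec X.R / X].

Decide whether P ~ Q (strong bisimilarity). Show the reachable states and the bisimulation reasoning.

Reachable graph of P (2 states):
  p0 = b.((rec X. b.(X + X)\{a,b}\{a,b}) + (rec X. b.(X + X)\{a,b}\{a,b}))\{a,b}\{a,b} has moves —b→ p1
  p1 = ((rec X. b.(X + X)\{a,b}\{a,b}) + (rec X. b.(X + X)\{a,b}\{a,b}))\{a,b}\{a,b} has moves stopped
Reachable graph of Q (2 states):
  q0 = rec X. b.(X + X)\{a,b}\{a,b} has moves —b→ q1
  q1 = ((rec X. b.(X + X)\{a,b}\{a,b}) + (rec X. b.(X + X)\{a,b}\{a,b}))\{a,b}\{a,b} has moves stopped
Coarsest stable partition (strong bisimilarity classes):
  B0 = {p0, q0}
  B1 = {p1, q1}
p0 ∈ B0, q0 ∈ B0 → same block

bisimilar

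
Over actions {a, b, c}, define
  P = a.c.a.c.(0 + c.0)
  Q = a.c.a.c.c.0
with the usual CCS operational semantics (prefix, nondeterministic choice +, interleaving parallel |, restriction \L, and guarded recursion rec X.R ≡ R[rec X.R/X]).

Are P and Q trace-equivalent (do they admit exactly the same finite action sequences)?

P's transition system — 6 states:
  u0 = a.c.a.c.(0 + c.0) has moves =a=> u1
  u1 = c.a.c.(0 + c.0) has moves =c=> u2
  u2 = a.c.(0 + c.0) has moves =a=> u3
  u3 = c.(0 + c.0) has moves =c=> u4
  u4 = 0 + c.0 has moves =c=> u5
  u5 = 0 has moves ∅
Q's transition system — 6 states:
  v0 = a.c.a.c.c.0 has moves =a=> v1
  v1 = c.a.c.c.0 has moves =c=> v2
  v2 = a.c.c.0 has moves =a=> v3
  v3 = c.c.0 has moves =c=> v4
  v4 = c.0 has moves =c=> v5
  v5 = 0 has moves ∅
Bisimilarity quotient blocks:
  B0 = {u0, v0}
  B1 = {u1, v1}
  B2 = {u2, v2}
  B3 = {u3, v3}
  B4 = {u4, v4}
  B5 = {u5, v5}
u0 ∈ B0, v0 ∈ B0 → same block
Bisimilar ⇒ trace-equivalent.

YES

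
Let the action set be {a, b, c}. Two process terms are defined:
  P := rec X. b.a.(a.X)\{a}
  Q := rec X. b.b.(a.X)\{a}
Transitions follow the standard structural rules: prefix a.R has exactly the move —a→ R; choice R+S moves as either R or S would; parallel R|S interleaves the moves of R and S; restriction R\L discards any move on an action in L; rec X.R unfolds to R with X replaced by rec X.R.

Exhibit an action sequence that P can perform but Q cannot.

ba

LTS(P): 3 reachable states
  u0 = rec X. b.a.(a.X)\{a} :: =b=> u1
  u1 = a.(a.(rec X. b.a.(a.X)\{a}))\{a} :: =a=> u2
  u2 = (a.(rec X. b.a.(a.X)\{a}))\{a} :: deadlocked
LTS(Q): 3 reachable states
  v0 = rec X. b.b.(a.X)\{a} :: =b=> v1
  v1 = b.(a.(rec X. b.b.(a.X)\{a}))\{a} :: =b=> v2
  v2 = (a.(rec X. b.b.(a.X)\{a}))\{a} :: deadlocked
Executing ba from P (initial set {u0}):
  [1] b ⇒ {u1}
  [2] a ⇒ {u2}
  — P admits the full trace.
Executing ba from Q (initial set {v0}):
  [1] b ⇒ {v1}
  [2] a ⇒ ∅ (Q stuck)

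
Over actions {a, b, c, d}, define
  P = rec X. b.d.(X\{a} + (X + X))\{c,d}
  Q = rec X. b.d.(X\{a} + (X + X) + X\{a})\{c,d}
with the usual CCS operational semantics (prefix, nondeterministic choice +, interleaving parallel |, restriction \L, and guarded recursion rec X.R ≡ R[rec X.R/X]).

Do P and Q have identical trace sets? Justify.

LTS(P): 5 reachable states
  m0 = rec X. b.d.(X\{a} + (X + X))\{c,d} has moves ··b··> m1
  m1 = d.((rec X. b.d.(X\{a} + (X + X))\{c,d})\{a} + ((rec X. b.d.(X\{a} + (X + X))\{c,d}) + (rec X. b.d.(X\{a} + (X + X))\{c,d})))\{c,d} has moves ··d··> m2
  m2 = ((rec X. b.d.(X\{a} + (X + X))\{c,d})\{a} + ((rec X. b.d.(X\{a} + (X + X))\{c,d}) + (rec X. b.d.(X\{a} + (X + X))\{c,d})))\{c,d} has moves ··b··> m3, ··b··> m4
  m3 = (d.((rec X. b.d.(X\{a} + (X + X))\{c,d})\{a} + ((rec X. b.d.(X\{a} + (X + X))\{c,d}) + (rec X. b.d.(X\{a} + (X + X))\{c,d})))\{c,d})\{a}\{c,d} has moves ·
  m4 = (d.((rec X. b.d.(X\{a} + (X + X))\{c,d})\{a} + ((rec X. b.d.(X\{a} + (X + X))\{c,d}) + (rec X. b.d.(X\{a} + (X + X))\{c,d})))\{c,d})\{c,d} has moves ·
LTS(Q): 5 reachable states
  n0 = rec X. b.d.(X\{a} + (X + X) + X\{a})\{c,d} has moves ··b··> n1
  n1 = d.((rec X. b.d.(X\{a} + (X + X) + X\{a})\{c,d})\{a} + ((rec X. b.d.(X\{a} + (X + X) + X\{a})\{c,d}) + (rec X. b.d.(X\{a} + (X + X) + X\{a})\{c,d})) + (rec X. b.d.(X\{a} + (X + X) + X\{a})\{c,d})\{a})\{c,d} has moves ··d··> n2
  n2 = ((rec X. b.d.(X\{a} + (X + X) + X\{a})\{c,d})\{a} + ((rec X. b.d.(X\{a} + (X + X) + X\{a})\{c,d}) + (rec X. b.d.(X\{a} + (X + X) + X\{a})\{c,d})) + (rec X. b.d.(X\{a} + (X + X) + X\{a})\{c,d})\{a})\{c,d} has moves ··b··> n3, ··b··> n4
  n3 = (d.((rec X. b.d.(X\{a} + (X + X) + X\{a})\{c,d})\{a} + ((rec X. b.d.(X\{a} + (X + X) + X\{a})\{c,d}) + (rec X. b.d.(X\{a} + (X + X) + X\{a})\{c,d})) + (rec X. b.d.(X\{a} + (X + X) + X\{a})\{c,d})\{a})\{c,d})\{a}\{c,d} has moves ·
  n4 = (d.((rec X. b.d.(X\{a} + (X + X) + X\{a})\{c,d})\{a} + ((rec X. b.d.(X\{a} + (X + X) + X\{a})\{c,d}) + (rec X. b.d.(X\{a} + (X + X) + X\{a})\{c,d})) + (rec X. b.d.(X\{a} + (X + X) + X\{a})\{c,d})\{a})\{c,d})\{c,d} has moves ·
Partition-refinement fixed point:
  B0 = {m0, n0}
  B1 = {m1, n1}
  B2 = {m2, n2}
  B3 = {m3, m4, n3, n4}
m0 ∈ B0, n0 ∈ B0 → same block
Bisimilar ⇒ trace-equivalent.

YES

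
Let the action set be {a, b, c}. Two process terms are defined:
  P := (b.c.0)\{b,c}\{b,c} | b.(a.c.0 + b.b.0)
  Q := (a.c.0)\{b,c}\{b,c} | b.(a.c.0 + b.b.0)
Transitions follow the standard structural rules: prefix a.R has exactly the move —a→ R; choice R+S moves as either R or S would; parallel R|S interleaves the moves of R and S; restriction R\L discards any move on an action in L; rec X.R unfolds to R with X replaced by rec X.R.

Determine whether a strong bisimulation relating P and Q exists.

LTS(P): 5 reachable states
  s0 = (b.c.0)\{b,c}\{b,c} | b.(a.c.0 + b.b.0) ⊢ ··b··> s1
  s1 = (b.c.0)\{b,c}\{b,c} | (a.c.0 + b.b.0) ⊢ ··a··> s2, ··b··> s3
  s2 = (b.c.0)\{b,c}\{b,c} | c.0 ⊢ ··c··> s4
  s3 = (b.c.0)\{b,c}\{b,c} | b.0 ⊢ ··b··> s4
  s4 = (b.c.0)\{b,c}\{b,c} | 0 ⊢ ·
LTS(Q): 10 reachable states
  t0 = (a.c.0)\{b,c}\{b,c} | b.(a.c.0 + b.b.0) ⊢ ··a··> t1, ··b··> t2
  t1 = (c.0)\{b,c}\{b,c} | b.(a.c.0 + b.b.0) ⊢ ··b··> t3
  t2 = (a.c.0)\{b,c}\{b,c} | (a.c.0 + b.b.0) ⊢ ··a··> t3, ··a··> t4, ··b··> t5
  t3 = (c.0)\{b,c}\{b,c} | (a.c.0 + b.b.0) ⊢ ··a··> t6, ··b··> t7
  t4 = (a.c.0)\{b,c}\{b,c} | c.0 ⊢ ··a··> t6, ··c··> t8
  t5 = (a.c.0)\{b,c}\{b,c} | b.0 ⊢ ··a··> t7, ··b··> t8
  t6 = (c.0)\{b,c}\{b,c} | c.0 ⊢ ··c··> t9
  t7 = (c.0)\{b,c}\{b,c} | b.0 ⊢ ··b··> t9
  t8 = (a.c.0)\{b,c}\{b,c} | 0 ⊢ ··a··> t9
  t9 = (c.0)\{b,c}\{b,c} | 0 ⊢ ·
Bisimilarity quotient blocks:
  B0 = {s0, t1}
  B1 = {s1, t3}
  B2 = {s3, t7}
  B3 = {s4, t9}
  B4 = {s2, t6}
  B5 = {t0}
  B6 = {t2}
  B7 = {t5}
  B8 = {t8}
  B9 = {t4}
s0 ∈ B0, t0 ∈ B5 → different blocks

P ≁ Q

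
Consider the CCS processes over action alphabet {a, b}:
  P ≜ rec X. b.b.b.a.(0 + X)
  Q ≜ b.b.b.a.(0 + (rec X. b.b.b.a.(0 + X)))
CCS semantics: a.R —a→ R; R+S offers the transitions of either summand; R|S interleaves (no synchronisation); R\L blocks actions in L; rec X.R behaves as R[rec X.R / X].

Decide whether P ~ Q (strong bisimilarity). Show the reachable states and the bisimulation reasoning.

bisimilar

Reachable graph of P (5 states):
  u0 = rec X. b.b.b.a.(0 + X) has moves --b--▸ u1
  u1 = b.b.a.(0 + (rec X. b.b.b.a.(0 + X))) has moves --b--▸ u2
  u2 = b.a.(0 + (rec X. b.b.b.a.(0 + X))) has moves --b--▸ u3
  u3 = a.(0 + (rec X. b.b.b.a.(0 + X))) has moves --a--▸ u4
  u4 = 0 + (rec X. b.b.b.a.(0 + X)) has moves --b--▸ u1
Reachable graph of Q (5 states):
  v0 = b.b.b.a.(0 + (rec X. b.b.b.a.(0 + X))) has moves --b--▸ v1
  v1 = b.b.a.(0 + (rec X. b.b.b.a.(0 + X))) has moves --b--▸ v2
  v2 = b.a.(0 + (rec X. b.b.b.a.(0 + X))) has moves --b--▸ v3
  v3 = a.(0 + (rec X. b.b.b.a.(0 + X))) has moves --a--▸ v4
  v4 = 0 + (rec X. b.b.b.a.(0 + X)) has moves --b--▸ v1
Bisimilarity quotient blocks:
  B0 = {u0, u4, v0, v4}
  B1 = {u1, v1}
  B2 = {u2, v2}
  B3 = {u3, v3}
u0 ∈ B0, v0 ∈ B0 → same block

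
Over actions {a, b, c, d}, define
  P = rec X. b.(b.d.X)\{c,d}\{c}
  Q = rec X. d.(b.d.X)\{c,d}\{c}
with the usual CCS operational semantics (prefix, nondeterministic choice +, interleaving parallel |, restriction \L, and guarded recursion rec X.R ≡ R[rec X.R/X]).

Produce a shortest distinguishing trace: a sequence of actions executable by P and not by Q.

b

Reachable graph of P (3 states):
  p0 = rec X. b.(b.d.X)\{c,d}\{c} has moves ··b··> p1
  p1 = (b.d.(rec X. b.(b.d.X)\{c,d}\{c}))\{c,d}\{c} has moves ··b··> p2
  p2 = (d.(rec X. b.(b.d.X)\{c,d}\{c}))\{c,d}\{c} has moves ·
Reachable graph of Q (3 states):
  q0 = rec X. d.(b.d.X)\{c,d}\{c} has moves ··d··> q1
  q1 = (b.d.(rec X. d.(b.d.X)\{c,d}\{c}))\{c,d}\{c} has moves ··b··> q2
  q2 = (d.(rec X. d.(b.d.X)\{c,d}\{c}))\{c,d}\{c} has moves ·
Run σ = ⟨b⟩ on P: start {p0}
  step 1 (b): {p1}
  P completes σ.
Run σ = ⟨b⟩ on Q: start {q0}
  step 1 (b): ∅ (Q stuck)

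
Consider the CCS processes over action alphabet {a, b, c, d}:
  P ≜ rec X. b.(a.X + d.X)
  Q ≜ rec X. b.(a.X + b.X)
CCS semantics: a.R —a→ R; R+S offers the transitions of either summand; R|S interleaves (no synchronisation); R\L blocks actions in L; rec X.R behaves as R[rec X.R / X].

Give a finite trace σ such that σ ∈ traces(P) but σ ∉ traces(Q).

bd

Reachable graph of P (2 states):
  m0 = rec X. b.(a.X + d.X) :: ··b··> m1
  m1 = a.(rec X. b.(a.X + d.X)) + d.(rec X. b.(a.X + d.X)) :: ··a··> m0, ··d··> m0
Reachable graph of Q (2 states):
  n0 = rec X. b.(a.X + b.X) :: ··b··> n1
  n1 = a.(rec X. b.(a.X + b.X)) + b.(rec X. b.(a.X + b.X)) :: ··a··> n0, ··b··> n0
Trace ⟨bd⟩ through P, begin at {m0}:
  [1] b ⇒ {m1}
  [2] d ⇒ {m0}
  — P admits the full trace.
Trace ⟨bd⟩ through Q, begin at {n0}:
  [1] b ⇒ {n1}
  [2] d ⇒ ∅  — Q cannot continue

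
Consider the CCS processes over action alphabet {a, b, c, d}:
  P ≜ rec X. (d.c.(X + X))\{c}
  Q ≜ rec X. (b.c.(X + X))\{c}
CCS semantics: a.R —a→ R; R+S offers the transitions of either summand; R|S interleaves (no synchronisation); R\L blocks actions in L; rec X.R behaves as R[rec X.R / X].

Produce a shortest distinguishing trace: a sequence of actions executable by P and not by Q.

d

P's transition system — 2 states:
  p0 = rec X. (d.c.(X + X))\{c} | —d→ p1
  p1 = (c.((rec X. (d.c.(X + X))\{c}) + (rec X. (d.c.(X + X))\{c})))\{c} | stopped
Q's transition system — 2 states:
  q0 = rec X. (b.c.(X + X))\{c} | —b→ q1
  q1 = (c.((rec X. (b.c.(X + X))\{c}) + (rec X. (b.c.(X + X))\{c})))\{c} | stopped
Run σ = ⟨d⟩ on P: start {p0}
  after d @ step 1: {p1}
  P completes σ.
Run σ = ⟨d⟩ on Q: start {q0}
  after d @ step 1: ∅  — Q cannot continue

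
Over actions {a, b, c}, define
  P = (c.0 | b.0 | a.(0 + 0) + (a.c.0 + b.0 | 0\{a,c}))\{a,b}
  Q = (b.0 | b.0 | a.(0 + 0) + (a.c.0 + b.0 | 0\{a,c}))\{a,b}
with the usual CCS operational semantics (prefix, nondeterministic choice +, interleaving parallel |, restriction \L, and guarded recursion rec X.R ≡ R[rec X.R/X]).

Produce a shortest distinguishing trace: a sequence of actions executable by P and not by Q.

Reachable graph of P (2 states):
  s0 = (c.0 | b.0 | a.(0 + 0) + (a.c.0 + b.0 | 0\{a,c}))\{a,b} has moves ··c··> s1
  s1 = (0 | b.0 | a.(0 + 0))\{a,b} has moves ·
Reachable graph of Q (1 states):
  t0 = (b.0 | b.0 | a.(0 + 0) + (a.c.0 + b.0 | 0\{a,c}))\{a,b} has moves ·
Trace ⟨c⟩ through P, begin at {s0}:
  after c @ step 1: {s1}
  — P admits the full trace.
Trace ⟨c⟩ through Q, begin at {t0}:
  after c @ step 1: ∅ (Q stuck)

c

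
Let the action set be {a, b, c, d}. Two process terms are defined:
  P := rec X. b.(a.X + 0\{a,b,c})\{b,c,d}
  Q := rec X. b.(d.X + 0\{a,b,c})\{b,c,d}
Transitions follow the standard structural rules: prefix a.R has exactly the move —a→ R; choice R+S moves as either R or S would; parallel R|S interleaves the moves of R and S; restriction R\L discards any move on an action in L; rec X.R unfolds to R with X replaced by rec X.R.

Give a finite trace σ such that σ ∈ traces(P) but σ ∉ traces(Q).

ba

Reachable graph of P (3 states):
  m0 = rec X. b.(a.X + 0\{a,b,c})\{b,c,d} → =b=> m1
  m1 = (a.(rec X. b.(a.X + 0\{a,b,c})\{b,c,d}) + 0\{a,b,c})\{b,c,d} → =a=> m2
  m2 = (rec X. b.(a.X + 0\{a,b,c})\{b,c,d})\{b,c,d} → ∅
Reachable graph of Q (2 states):
  n0 = rec X. b.(d.X + 0\{a,b,c})\{b,c,d} → =b=> n1
  n1 = (d.(rec X. b.(d.X + 0\{a,b,c})\{b,c,d}) + 0\{a,b,c})\{b,c,d} → ∅
Trace ⟨ba⟩ through P, begin at {m0}:
  step 1 (b): {m1}
  step 2 (a): {m2}
  — P admits the full trace.
Trace ⟨ba⟩ through Q, begin at {n0}:
  step 1 (b): {n1}
  step 2 (a): ∅  — Q cannot continue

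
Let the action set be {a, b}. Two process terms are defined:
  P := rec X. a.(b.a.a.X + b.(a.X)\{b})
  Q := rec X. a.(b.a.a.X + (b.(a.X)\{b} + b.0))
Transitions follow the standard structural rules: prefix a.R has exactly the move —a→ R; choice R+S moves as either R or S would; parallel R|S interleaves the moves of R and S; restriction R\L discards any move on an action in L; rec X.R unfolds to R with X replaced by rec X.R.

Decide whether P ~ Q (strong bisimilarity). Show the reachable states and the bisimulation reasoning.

NO

LTS(P): 7 reachable states
  p0 = rec X. a.(b.a.a.X + b.(a.X)\{b}) has moves --a--▸ p1
  p1 = b.a.a.(rec X. a.(b.a.a.X + b.(a.X)\{b})) + b.(a.(rec X. a.(b.a.a.X + b.(a.X)\{b})))\{b} has moves --b--▸ p2, --b--▸ p3
  p2 = (a.(rec X. a.(b.a.a.X + b.(a.X)\{b})))\{b} has moves --a--▸ p4
  p3 = a.a.(rec X. a.(b.a.a.X + b.(a.X)\{b})) has moves --a--▸ p5
  p4 = (rec X. a.(b.a.a.X + b.(a.X)\{b}))\{b} has moves --a--▸ p6
  p5 = a.(rec X. a.(b.a.a.X + b.(a.X)\{b})) has moves --a--▸ p0
  p6 = (b.a.a.(rec X. a.(b.a.a.X + b.(a.X)\{b})) + b.(a.(rec X. a.(b.a.a.X + b.(a.X)\{b})))\{b})\{b} has moves ∅
LTS(Q): 8 reachable states
  q0 = rec X. a.(b.a.a.X + (b.(a.X)\{b} + b.0)) has moves --a--▸ q1
  q1 = b.a.a.(rec X. a.(b.a.a.X + (b.(a.X)\{b} + b.0))) + (b.(a.(rec X. a.(b.a.a.X + (b.(a.X)\{b} + b.0))))\{b} + b.0) has moves --b--▸ q2, --b--▸ q3, --b--▸ q4
  q2 = (a.(rec X. a.(b.a.a.X + (b.(a.X)\{b} + b.0))))\{b} has moves --a--▸ q5
  q3 = 0 has moves ∅
  q4 = a.a.(rec X. a.(b.a.a.X + (b.(a.X)\{b} + b.0))) has moves --a--▸ q6
  q5 = (rec X. a.(b.a.a.X + (b.(a.X)\{b} + b.0)))\{b} has moves --a--▸ q7
  q6 = a.(rec X. a.(b.a.a.X + (b.(a.X)\{b} + b.0))) has moves --a--▸ q0
  q7 = (b.a.a.(rec X. a.(b.a.a.X + (b.(a.X)\{b} + b.0))) + (b.(a.(rec X. a.(b.a.a.X + (b.(a.X)\{b} + b.0))))\{b} + b.0))\{b} has moves ∅
Partition-refinement fixed point:
  B0 = {p0}
  B1 = {p1}
  B2 = {p2, q2}
  B3 = {p4, q5}
  B4 = {p6, q3, q7}
  B5 = {p3}
  B6 = {p5}
  B7 = {q0}
  B8 = {q1}
  B9 = {q4}
  B10 = {q6}
p0 ∈ B0, q0 ∈ B7 → different blocks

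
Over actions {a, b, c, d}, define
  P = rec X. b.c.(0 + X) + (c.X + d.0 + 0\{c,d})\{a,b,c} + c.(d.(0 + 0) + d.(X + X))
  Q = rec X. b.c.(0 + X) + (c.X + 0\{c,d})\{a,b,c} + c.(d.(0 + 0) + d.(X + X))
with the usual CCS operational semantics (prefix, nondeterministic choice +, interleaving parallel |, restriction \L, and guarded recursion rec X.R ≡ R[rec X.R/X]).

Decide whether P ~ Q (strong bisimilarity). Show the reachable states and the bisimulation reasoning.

P's transition system — 7 states:
  m0 = rec X. b.c.(0 + X) + (c.X + d.0 + 0\{c,d})\{a,b,c} + c.(d.(0 + 0) + d.(X + X)) | ··b··> m1, ··c··> m2, ··d··> m3
  m1 = c.(0 + (rec X. b.c.(0 + X) + (c.X + d.0 + 0\{c,d})\{a,b,c} + c.(d.(0 + 0) + d.(X + X)))) | ··c··> m4
  m2 = d.(0 + 0) + d.((rec X. b.c.(0 + X) + (c.X + d.0 + 0\{c,d})\{a,b,c} + c.(d.(0 + 0) + d.(X + X))) + (rec X. b.c.(0 + X) + (c.X + d.0 + 0\{c,d})\{a,b,c} + c.(d.(0 + 0) + d.(X + X)))) | ··d··> m5, ··d··> m6
  m3 = 0\{a,b,c} | stopped
  m4 = 0 + (rec X. b.c.(0 + X) + (c.X + d.0 + 0\{c,d})\{a,b,c} + c.(d.(0 + 0) + d.(X + X))) | ··b··> m1, ··c··> m2, ··d··> m3
  m5 = (rec X. b.c.(0 + X) + (c.X + d.0 + 0\{c,d})\{a,b,c} + c.(d.(0 + 0) + d.(X + X))) + (rec X. b.c.(0 + X) + (c.X + d.0 + 0\{c,d})\{a,b,c} + c.(d.(0 + 0) + d.(X + X))) | ··b··> m1, ··c··> m2, ··d··> m3
  m6 = 0 + 0 | stopped
Q's transition system — 6 states:
  n0 = rec X. b.c.(0 + X) + (c.X + 0\{c,d})\{a,b,c} + c.(d.(0 + 0) + d.(X + X)) | ··b··> n1, ··c··> n2
  n1 = c.(0 + (rec X. b.c.(0 + X) + (c.X + 0\{c,d})\{a,b,c} + c.(d.(0 + 0) + d.(X + X)))) | ··c··> n3
  n2 = d.(0 + 0) + d.((rec X. b.c.(0 + X) + (c.X + 0\{c,d})\{a,b,c} + c.(d.(0 + 0) + d.(X + X))) + (rec X. b.c.(0 + X) + (c.X + 0\{c,d})\{a,b,c} + c.(d.(0 + 0) + d.(X + X)))) | ··d··> n4, ··d··> n5
  n3 = 0 + (rec X. b.c.(0 + X) + (c.X + 0\{c,d})\{a,b,c} + c.(d.(0 + 0) + d.(X + X))) | ··b··> n1, ··c··> n2
  n4 = (rec X. b.c.(0 + X) + (c.X + 0\{c,d})\{a,b,c} + c.(d.(0 + 0) + d.(X + X))) + (rec X. b.c.(0 + X) + (c.X + 0\{c,d})\{a,b,c} + c.(d.(0 + 0) + d.(X + X))) | ··b··> n1, ··c··> n2
  n5 = 0 + 0 | stopped
Bisimilarity quotient blocks:
  B0 = {m0, m4, m5}
  B1 = {m1}
  B2 = {m2}
  B3 = {m3, m6, n5}
  B4 = {n0, n3, n4}
  B5 = {n2}
  B6 = {n1}
m0 ∈ B0, n0 ∈ B4 → different blocks

not bisimilar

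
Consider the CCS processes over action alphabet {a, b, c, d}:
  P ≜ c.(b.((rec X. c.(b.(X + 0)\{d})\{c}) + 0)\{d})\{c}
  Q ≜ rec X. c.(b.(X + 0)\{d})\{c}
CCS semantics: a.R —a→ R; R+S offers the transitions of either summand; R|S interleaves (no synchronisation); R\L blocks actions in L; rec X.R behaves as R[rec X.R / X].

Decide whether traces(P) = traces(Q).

LTS(P): 3 reachable states
  u0 = c.(b.((rec X. c.(b.(X + 0)\{d})\{c}) + 0)\{d})\{c} ⊢ ··c··> u1
  u1 = (b.((rec X. c.(b.(X + 0)\{d})\{c}) + 0)\{d})\{c} ⊢ ··b··> u2
  u2 = ((rec X. c.(b.(X + 0)\{d})\{c}) + 0)\{d}\{c} ⊢ deadlocked
LTS(Q): 3 reachable states
  v0 = rec X. c.(b.(X + 0)\{d})\{c} ⊢ ··c··> v1
  v1 = (b.((rec X. c.(b.(X + 0)\{d})\{c}) + 0)\{d})\{c} ⊢ ··b··> v2
  v2 = ((rec X. c.(b.(X + 0)\{d})\{c}) + 0)\{d}\{c} ⊢ deadlocked
Coarsest stable partition (strong bisimilarity classes):
  B0 = {u0, v0}
  B1 = {u1, v1}
  B2 = {u2, v2}
u0 ∈ B0, v0 ∈ B0 → same block
Bisimilar ⇒ trace-equivalent.

trace-equivalent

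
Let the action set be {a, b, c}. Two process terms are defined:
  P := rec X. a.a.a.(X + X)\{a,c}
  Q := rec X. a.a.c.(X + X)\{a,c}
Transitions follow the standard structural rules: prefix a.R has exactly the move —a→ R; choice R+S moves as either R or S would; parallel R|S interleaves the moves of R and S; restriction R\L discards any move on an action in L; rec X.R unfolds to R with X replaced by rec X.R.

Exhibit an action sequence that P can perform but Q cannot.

aaa

Reachable graph of P (4 states):
  m0 = rec X. a.a.a.(X + X)\{a,c} → =a=> m1
  m1 = a.a.((rec X. a.a.a.(X + X)\{a,c}) + (rec X. a.a.a.(X + X)\{a,c}))\{a,c} → =a=> m2
  m2 = a.((rec X. a.a.a.(X + X)\{a,c}) + (rec X. a.a.a.(X + X)\{a,c}))\{a,c} → =a=> m3
  m3 = ((rec X. a.a.a.(X + X)\{a,c}) + (rec X. a.a.a.(X + X)\{a,c}))\{a,c} → stopped
Reachable graph of Q (4 states):
  n0 = rec X. a.a.c.(X + X)\{a,c} → =a=> n1
  n1 = a.c.((rec X. a.a.c.(X + X)\{a,c}) + (rec X. a.a.c.(X + X)\{a,c}))\{a,c} → =a=> n2
  n2 = c.((rec X. a.a.c.(X + X)\{a,c}) + (rec X. a.a.c.(X + X)\{a,c}))\{a,c} → =c=> n3
  n3 = ((rec X. a.a.c.(X + X)\{a,c}) + (rec X. a.a.c.(X + X)\{a,c}))\{a,c} → stopped
Executing aaa from P (initial set {m0}):
  after a @ step 1: {m1}
  after a @ step 2: {m2}
  after a @ step 3: {m3}
  — P admits the full trace.
Executing aaa from Q (initial set {n0}):
  after a @ step 1: {n1}
  after a @ step 2: {n2}
  after a @ step 3: no successor for Q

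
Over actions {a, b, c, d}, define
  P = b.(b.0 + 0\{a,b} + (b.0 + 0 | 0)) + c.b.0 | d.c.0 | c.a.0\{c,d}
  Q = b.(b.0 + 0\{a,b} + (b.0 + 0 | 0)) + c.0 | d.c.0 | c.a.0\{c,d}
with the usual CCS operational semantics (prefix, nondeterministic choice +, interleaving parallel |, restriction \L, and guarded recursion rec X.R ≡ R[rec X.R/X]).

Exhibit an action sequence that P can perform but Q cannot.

LTS(P): 29 reachable states
  m0 = b.(b.0 + 0\{a,b} + (b.0 + 0 | 0)) + c.b.0 | d.c.0 | c.a.0\{c,d} → --b--▸ m1, --c--▸ m2, --c--▸ m3, --d--▸ m4
  m1 = b.0 + 0\{a,b} + (b.0 + 0 | 0) → --b--▸ m5
  m2 = b.0 | d.c.0 | c.a.0\{c,d} → --b--▸ m6, --c--▸ m7, --d--▸ m8
  m3 = c.b.0 | d.c.0 | a.0\{c,d} → --a--▸ m9, --c--▸ m7, --d--▸ m10
  m4 = c.b.0 | c.0 | c.a.0\{c,d} → --c--▸ m10, --c--▸ m11, --c--▸ m8
  m5 = 0 → (no moves)
  m6 = 0 | d.c.0 | c.a.0\{c,d} → --c--▸ m12, --d--▸ m13
  m7 = b.0 | d.c.0 | a.0\{c,d} → --a--▸ m14, --b--▸ m12, --d--▸ m15
  m8 = b.0 | c.0 | c.a.0\{c,d} → --b--▸ m13, --c--▸ m15, --c--▸ m16
  m9 = c.b.0 | d.c.0 | 0\{c,d} → --c--▸ m14, --d--▸ m17
  m10 = c.b.0 | c.0 | a.0\{c,d} → --a--▸ m17, --c--▸ m15, --c--▸ m18
  m11 = c.b.0 | 0 | c.a.0\{c,d} → --c--▸ m16, --c--▸ m18
  m12 = 0 | d.c.0 | a.0\{c,d} → --a--▸ m19, --d--▸ m20
  m13 = 0 | c.0 | c.a.0\{c,d} → --c--▸ m20, --c--▸ m21
  m14 = b.0 | d.c.0 | 0\{c,d} → --b--▸ m19, --d--▸ m22
  m15 = b.0 | c.0 | a.0\{c,d} → --a--▸ m22, --b--▸ m20, --c--▸ m23
  m16 = b.0 | 0 | c.a.0\{c,d} → --b--▸ m21, --c--▸ m23
  m17 = c.b.0 | c.0 | 0\{c,d} → --c--▸ m22, --c--▸ m24
  m18 = c.b.0 | 0 | a.0\{c,d} → --a--▸ m24, --c--▸ m23
  m19 = 0 | d.c.0 | 0\{c,d} → --d--▸ m25
  m20 = 0 | c.0 | a.0\{c,d} → --a--▸ m25, --c--▸ m26
  m21 = 0 | 0 | c.a.0\{c,d} → --c--▸ m26
  m22 = b.0 | c.0 | 0\{c,d} → --b--▸ m25, --c--▸ m27
  m23 = b.0 | 0 | a.0\{c,d} → --a--▸ m27, --b--▸ m26
  m24 = c.b.0 | 0 | 0\{c,d} → --c--▸ m27
  m25 = 0 | c.0 | 0\{c,d} → --c--▸ m28
  m26 = 0 | 0 | a.0\{c,d} → --a--▸ m28
  m27 = b.0 | 0 | 0\{c,d} → --b--▸ m28
  m28 = 0 | 0 | 0\{c,d} → (no moves)
LTS(Q): 20 reachable states
  n0 = b.(b.0 + 0\{a,b} + (b.0 + 0 | 0)) + c.0 | d.c.0 | c.a.0\{c,d} → --b--▸ n1, --c--▸ n2, --c--▸ n3, --d--▸ n4
  n1 = b.0 + 0\{a,b} + (b.0 + 0 | 0) → --b--▸ n5
  n2 = 0 | d.c.0 | c.a.0\{c,d} → --c--▸ n6, --d--▸ n7
  n3 = c.0 | d.c.0 | a.0\{c,d} → --a--▸ n8, --c--▸ n6, --d--▸ n9
  n4 = c.0 | c.0 | c.a.0\{c,d} → --c--▸ n10, --c--▸ n7, --c--▸ n9
  n5 = 0 → (no moves)
  n6 = 0 | d.c.0 | a.0\{c,d} → --a--▸ n11, --d--▸ n12
  n7 = 0 | c.0 | c.a.0\{c,d} → --c--▸ n12, --c--▸ n13
  n8 = c.0 | d.c.0 | 0\{c,d} → --c--▸ n11, --d--▸ n14
  n9 = c.0 | c.0 | a.0\{c,d} → --a--▸ n14, --c--▸ n12, --c--▸ n15
  n10 = c.0 | 0 | c.a.0\{c,d} → --c--▸ n13, --c--▸ n15
  n11 = 0 | d.c.0 | 0\{c,d} → --d--▸ n16
  n12 = 0 | c.0 | a.0\{c,d} → --a--▸ n16, --c--▸ n17
  n13 = 0 | 0 | c.a.0\{c,d} → --c--▸ n17
  n14 = c.0 | c.0 | 0\{c,d} → --c--▸ n16, --c--▸ n18
  n15 = c.0 | 0 | a.0\{c,d} → --a--▸ n18, --c--▸ n17
  n16 = 0 | c.0 | 0\{c,d} → --c--▸ n19
  n17 = 0 | 0 | a.0\{c,d} → --a--▸ n19
  n18 = c.0 | 0 | 0\{c,d} → --c--▸ n19
  n19 = 0 | 0 | 0\{c,d} → (no moves)
Trace ⟨cb⟩ through P, begin at {m0}:
  [1] c ⇒ {m2, m3}
  [2] b ⇒ {m6}
  P completes σ.
Trace ⟨cb⟩ through Q, begin at {n0}:
  [1] c ⇒ {n2, n3}
  [2] b ⇒ no successor for Q

cb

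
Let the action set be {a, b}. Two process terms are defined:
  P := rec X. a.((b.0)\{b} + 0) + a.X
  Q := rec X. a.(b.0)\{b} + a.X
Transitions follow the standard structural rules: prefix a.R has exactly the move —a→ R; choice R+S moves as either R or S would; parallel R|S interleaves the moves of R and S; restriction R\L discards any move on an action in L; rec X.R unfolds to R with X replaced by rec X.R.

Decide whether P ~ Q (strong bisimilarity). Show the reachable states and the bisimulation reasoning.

LTS(P): 2 reachable states
  u0 = rec X. a.((b.0)\{b} + 0) + a.X → —a→ u0, —a→ u1
  u1 = (b.0)\{b} + 0 → ·
LTS(Q): 2 reachable states
  v0 = rec X. a.(b.0)\{b} + a.X → —a→ v0, —a→ v1
  v1 = (b.0)\{b} → ·
Partition-refinement fixed point:
  B0 = {u0, v0}
  B1 = {u1, v1}
u0 ∈ B0, v0 ∈ B0 → same block

YES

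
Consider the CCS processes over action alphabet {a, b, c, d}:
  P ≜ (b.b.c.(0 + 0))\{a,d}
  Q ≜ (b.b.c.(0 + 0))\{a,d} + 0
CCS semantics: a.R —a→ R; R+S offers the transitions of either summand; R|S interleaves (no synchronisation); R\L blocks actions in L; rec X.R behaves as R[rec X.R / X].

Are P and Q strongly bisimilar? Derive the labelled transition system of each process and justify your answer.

LTS(P): 4 reachable states
  p0 = (b.b.c.(0 + 0))\{a,d} ⊢ -b-> p1
  p1 = (b.c.(0 + 0))\{a,d} ⊢ -b-> p2
  p2 = (c.(0 + 0))\{a,d} ⊢ -c-> p3
  p3 = (0 + 0)\{a,d} ⊢ deadlocked
LTS(Q): 4 reachable states
  q0 = (b.b.c.(0 + 0))\{a,d} + 0 ⊢ -b-> q1
  q1 = (b.c.(0 + 0))\{a,d} ⊢ -b-> q2
  q2 = (c.(0 + 0))\{a,d} ⊢ -c-> q3
  q3 = (0 + 0)\{a,d} ⊢ deadlocked
Bisimilarity quotient blocks:
  B0 = {p0, q0}
  B1 = {p1, q1}
  B2 = {p2, q2}
  B3 = {p3, q3}
p0 ∈ B0, q0 ∈ B0 → same block

YES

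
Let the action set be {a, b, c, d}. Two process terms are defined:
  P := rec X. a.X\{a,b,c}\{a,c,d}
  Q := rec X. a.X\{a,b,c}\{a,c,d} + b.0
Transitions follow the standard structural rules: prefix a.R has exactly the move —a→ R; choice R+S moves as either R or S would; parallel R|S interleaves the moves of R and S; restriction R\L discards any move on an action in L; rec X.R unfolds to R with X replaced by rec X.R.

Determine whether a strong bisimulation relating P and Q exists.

P's transition system — 2 states:
  m0 = rec X. a.X\{a,b,c}\{a,c,d} :: —a→ m1
  m1 = (rec X. a.X\{a,b,c}\{a,c,d})\{a,b,c}\{a,c,d} :: ∅
Q's transition system — 3 states:
  n0 = rec X. a.X\{a,b,c}\{a,c,d} + b.0 :: —a→ n1, —b→ n2
  n1 = (rec X. a.X\{a,b,c}\{a,c,d} + b.0)\{a,b,c}\{a,c,d} :: ∅
  n2 = 0 :: ∅
Coarsest stable partition (strong bisimilarity classes):
  B0 = {m0}
  B1 = {m1, n1, n2}
  B2 = {n0}
m0 ∈ B0, n0 ∈ B2 → different blocks

P ≁ Q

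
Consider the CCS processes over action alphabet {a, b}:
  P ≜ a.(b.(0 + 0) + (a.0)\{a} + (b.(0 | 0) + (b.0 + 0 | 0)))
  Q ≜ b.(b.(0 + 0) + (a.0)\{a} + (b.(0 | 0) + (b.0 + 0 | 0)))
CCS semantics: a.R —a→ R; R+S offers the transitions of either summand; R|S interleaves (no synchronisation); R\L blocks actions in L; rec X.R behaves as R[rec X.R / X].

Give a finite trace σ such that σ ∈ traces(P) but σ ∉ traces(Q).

a

Reachable graph of P (5 states):
  u0 = a.(b.(0 + 0) + (a.0)\{a} + (b.(0 | 0) + (b.0 + 0 | 0))) :: -a-> u1
  u1 = b.(0 + 0) + (a.0)\{a} + (b.(0 | 0) + (b.0 + 0 | 0)) :: -b-> u2, -b-> u3, -b-> u4
  u2 = 0 :: ·
  u3 = 0 + 0 :: ·
  u4 = 0 | 0 :: ·
Reachable graph of Q (5 states):
  v0 = b.(b.(0 + 0) + (a.0)\{a} + (b.(0 | 0) + (b.0 + 0 | 0))) :: -b-> v1
  v1 = b.(0 + 0) + (a.0)\{a} + (b.(0 | 0) + (b.0 + 0 | 0)) :: -b-> v2, -b-> v3, -b-> v4
  v2 = 0 :: ·
  v3 = 0 + 0 :: ·
  v4 = 0 | 0 :: ·
Executing a from P (initial set {u0}):
  [1] a ⇒ {u1}
  — P admits the full trace.
Executing a from Q (initial set {v0}):
  [1] a ⇒ no successor for Q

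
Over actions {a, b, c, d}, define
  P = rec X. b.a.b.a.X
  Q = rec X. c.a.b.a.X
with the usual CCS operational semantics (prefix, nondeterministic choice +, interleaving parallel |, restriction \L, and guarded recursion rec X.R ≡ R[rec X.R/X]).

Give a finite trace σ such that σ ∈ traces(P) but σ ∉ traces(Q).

P's transition system — 4 states:
  m0 = rec X. b.a.b.a.X ⊢ -b-> m1
  m1 = a.b.a.(rec X. b.a.b.a.X) ⊢ -a-> m2
  m2 = b.a.(rec X. b.a.b.a.X) ⊢ -b-> m3
  m3 = a.(rec X. b.a.b.a.X) ⊢ -a-> m0
Q's transition system — 4 states:
  n0 = rec X. c.a.b.a.X ⊢ -c-> n1
  n1 = a.b.a.(rec X. c.a.b.a.X) ⊢ -a-> n2
  n2 = b.a.(rec X. c.a.b.a.X) ⊢ -b-> n3
  n3 = a.(rec X. c.a.b.a.X) ⊢ -a-> n0
Executing b from P (initial set {m0}):
  after b @ step 1: {m1}
  ✓ P
Executing b from Q (initial set {n0}):
  after b @ step 1: no successor for Q

b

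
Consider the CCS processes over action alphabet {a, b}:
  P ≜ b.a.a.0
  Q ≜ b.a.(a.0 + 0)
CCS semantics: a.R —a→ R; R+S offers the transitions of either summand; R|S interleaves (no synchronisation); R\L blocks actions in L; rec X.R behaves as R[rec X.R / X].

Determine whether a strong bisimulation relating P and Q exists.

Reachable graph of P (4 states):
  p0 = b.a.a.0 has moves -b-> p1
  p1 = a.a.0 has moves -a-> p2
  p2 = a.0 has moves -a-> p3
  p3 = 0 has moves deadlocked
Reachable graph of Q (4 states):
  q0 = b.a.(a.0 + 0) has moves -b-> q1
  q1 = a.(a.0 + 0) has moves -a-> q2
  q2 = a.0 + 0 has moves -a-> q3
  q3 = 0 has moves deadlocked
Partition-refinement fixed point:
  B0 = {p0, q0}
  B1 = {p1, q1}
  B2 = {p2, q2}
  B3 = {p3, q3}
p0 ∈ B0, q0 ∈ B0 → same block

YES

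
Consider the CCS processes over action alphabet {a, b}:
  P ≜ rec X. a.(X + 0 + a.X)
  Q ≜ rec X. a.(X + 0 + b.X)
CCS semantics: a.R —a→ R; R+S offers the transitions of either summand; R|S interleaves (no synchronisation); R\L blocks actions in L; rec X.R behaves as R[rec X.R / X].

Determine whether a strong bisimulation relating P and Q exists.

P's transition system — 2 states:
  s0 = rec X. a.(X + 0 + a.X) has moves --a--▸ s1
  s1 = (rec X. a.(X + 0 + a.X)) + 0 + a.(rec X. a.(X + 0 + a.X)) has moves --a--▸ s0, --a--▸ s1
Q's transition system — 2 states:
  t0 = rec X. a.(X + 0 + b.X) has moves --a--▸ t1
  t1 = (rec X. a.(X + 0 + b.X)) + 0 + b.(rec X. a.(X + 0 + b.X)) has moves --a--▸ t1, --b--▸ t0
Partition-refinement fixed point:
  B0 = {s0, s1}
  B1 = {t0}
  B2 = {t1}
s0 ∈ B0, t0 ∈ B1 → different blocks

NO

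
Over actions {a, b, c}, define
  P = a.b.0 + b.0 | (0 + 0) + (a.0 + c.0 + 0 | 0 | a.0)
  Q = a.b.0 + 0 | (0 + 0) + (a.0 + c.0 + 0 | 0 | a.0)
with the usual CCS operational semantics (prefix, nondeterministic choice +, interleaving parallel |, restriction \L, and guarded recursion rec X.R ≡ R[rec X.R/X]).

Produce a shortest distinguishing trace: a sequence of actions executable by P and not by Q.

LTS(P): 5 reachable states
  p0 = a.b.0 + b.0 | (0 + 0) + (a.0 + c.0 + 0 | 0 | a.0) has moves =a=> p1, =a=> p2, =a=> p3, =b=> p4, =c=> p1
  p1 = 0 has moves (no moves)
  p2 = 0 | 0 | 0 has moves (no moves)
  p3 = b.0 has moves =b=> p1
  p4 = 0 | (0 + 0) has moves (no moves)
LTS(Q): 4 reachable states
  q0 = a.b.0 + 0 | (0 + 0) + (a.0 + c.0 + 0 | 0 | a.0) has moves =a=> q1, =a=> q2, =a=> q3, =c=> q1
  q1 = 0 has moves (no moves)
  q2 = 0 | 0 | 0 has moves (no moves)
  q3 = b.0 has moves =b=> q1
Executing b from P (initial set {p0}):
  after b @ step 1: {p4}
  — P admits the full trace.
Executing b from Q (initial set {q0}):
  after b @ step 1: ∅  — Q cannot continue

b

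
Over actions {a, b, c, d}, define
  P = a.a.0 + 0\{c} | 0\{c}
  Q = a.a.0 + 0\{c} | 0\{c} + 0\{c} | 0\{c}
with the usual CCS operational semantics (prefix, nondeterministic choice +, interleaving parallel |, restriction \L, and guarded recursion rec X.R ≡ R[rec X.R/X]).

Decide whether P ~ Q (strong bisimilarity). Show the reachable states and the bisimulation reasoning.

bisimilar

Reachable graph of P (3 states):
  u0 = a.a.0 + 0\{c} | 0\{c} :: ··a··> u1
  u1 = a.0 :: ··a··> u2
  u2 = 0 :: stopped
Reachable graph of Q (3 states):
  v0 = a.a.0 + 0\{c} | 0\{c} + 0\{c} | 0\{c} :: ··a··> v1
  v1 = a.0 :: ··a··> v2
  v2 = 0 :: stopped
Bisimilarity quotient blocks:
  B0 = {u0, v0}
  B1 = {u1, v1}
  B2 = {u2, v2}
u0 ∈ B0, v0 ∈ B0 → same block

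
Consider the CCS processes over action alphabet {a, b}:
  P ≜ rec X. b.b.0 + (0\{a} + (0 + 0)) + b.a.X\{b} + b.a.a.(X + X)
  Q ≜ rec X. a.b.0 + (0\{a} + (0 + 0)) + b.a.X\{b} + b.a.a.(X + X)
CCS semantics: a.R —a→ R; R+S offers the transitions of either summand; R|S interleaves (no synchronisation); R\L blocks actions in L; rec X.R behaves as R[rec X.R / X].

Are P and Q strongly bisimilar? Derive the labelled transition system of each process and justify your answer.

not bisimilar

LTS(P): 8 reachable states
  s0 = rec X. b.b.0 + (0\{a} + (0 + 0)) + b.a.X\{b} + b.a.a.(X + X) → ··b··> s1, ··b··> s2, ··b··> s3
  s1 = a.(rec X. b.b.0 + (0\{a} + (0 + 0)) + b.a.X\{b} + b.a.a.(X + X))\{b} → ··a··> s4
  s2 = a.a.((rec X. b.b.0 + (0\{a} + (0 + 0)) + b.a.X\{b} + b.a.a.(X + X)) + (rec X. b.b.0 + (0\{a} + (0 + 0)) + b.a.X\{b} + b.a.a.(X + X))) → ··a··> s5
  s3 = b.0 → ··b··> s6
  s4 = (rec X. b.b.0 + (0\{a} + (0 + 0)) + b.a.X\{b} + b.a.a.(X + X))\{b} → ·
  s5 = a.((rec X. b.b.0 + (0\{a} + (0 + 0)) + b.a.X\{b} + b.a.a.(X + X)) + (rec X. b.b.0 + (0\{a} + (0 + 0)) + b.a.X\{b} + b.a.a.(X + X))) → ··a··> s7
  s6 = 0 → ·
  s7 = (rec X. b.b.0 + (0\{a} + (0 + 0)) + b.a.X\{b} + b.a.a.(X + X)) + (rec X. b.b.0 + (0\{a} + (0 + 0)) + b.a.X\{b} + b.a.a.(X + X)) → ··b··> s1, ··b··> s2, ··b··> s3
LTS(Q): 9 reachable states
  t0 = rec X. a.b.0 + (0\{a} + (0 + 0)) + b.a.X\{b} + b.a.a.(X + X) → ··a··> t1, ··b··> t2, ··b··> t3
  t1 = b.0 → ··b··> t4
  t2 = a.(rec X. a.b.0 + (0\{a} + (0 + 0)) + b.a.X\{b} + b.a.a.(X + X))\{b} → ··a··> t5
  t3 = a.a.((rec X. a.b.0 + (0\{a} + (0 + 0)) + b.a.X\{b} + b.a.a.(X + X)) + (rec X. a.b.0 + (0\{a} + (0 + 0)) + b.a.X\{b} + b.a.a.(X + X))) → ··a··> t6
  t4 = 0 → ·
  t5 = (rec X. a.b.0 + (0\{a} + (0 + 0)) + b.a.X\{b} + b.a.a.(X + X))\{b} → ··a··> t7
  t6 = a.((rec X. a.b.0 + (0\{a} + (0 + 0)) + b.a.X\{b} + b.a.a.(X + X)) + (rec X. a.b.0 + (0\{a} + (0 + 0)) + b.a.X\{b} + b.a.a.(X + X))) → ··a··> t8
  t7 = (b.0)\{b} → ·
  t8 = (rec X. a.b.0 + (0\{a} + (0 + 0)) + b.a.X\{b} + b.a.a.(X + X)) + (rec X. a.b.0 + (0\{a} + (0 + 0)) + b.a.X\{b} + b.a.a.(X + X)) → ··a··> t1, ··b··> t2, ··b··> t3
Bisimilarity quotient blocks:
  B0 = {s0, s7}
  B1 = {s2}
  B2 = {s5}
  B3 = {s3, t1}
  B4 = {s4, s6, t4, t7}
  B5 = {s1, t5}
  B6 = {t0, t8}
  B7 = {t3}
  B8 = {t6}
  B9 = {t2}
s0 ∈ B0, t0 ∈ B6 → different blocks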